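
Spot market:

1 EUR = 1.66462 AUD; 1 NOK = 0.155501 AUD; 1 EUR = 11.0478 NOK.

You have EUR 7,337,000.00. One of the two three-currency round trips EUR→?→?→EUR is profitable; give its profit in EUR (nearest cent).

Profitable loop is EUR → NOK → AUD → EUR:
EUR 7,337,000.00 × 11.0478 = NOK 81,057,708.60
NOK 81,057,708.60 × 0.155501 = AUD 12,604,554.75
AUD 12,604,554.75 ÷ 1.66462 = EUR 7,572,031.30
Profit = EUR 7,572,031.30 − EUR 7,337,000.00

Profit: EUR 235,031.30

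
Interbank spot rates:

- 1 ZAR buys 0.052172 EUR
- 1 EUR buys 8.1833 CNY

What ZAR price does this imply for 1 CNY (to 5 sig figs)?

CNY/ZAR = 2.3423

1 CNY ÷ 8.1833 = 0.1222 EUR
0.1222 EUR ÷ 0.052172 = 2.34225 ZAR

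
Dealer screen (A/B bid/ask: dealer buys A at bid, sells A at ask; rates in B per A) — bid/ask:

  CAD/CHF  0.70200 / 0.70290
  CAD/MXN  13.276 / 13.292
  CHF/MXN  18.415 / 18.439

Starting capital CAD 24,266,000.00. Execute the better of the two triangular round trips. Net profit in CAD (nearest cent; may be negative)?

Net profit: CAD 590,188.25

Best loop CAD → MXN → CHF → CAD:
CAD 24,266,000.00 × 13.276 (sell CAD at bid) = MXN 322,155,416.00
MXN 322,155,416.00 ÷ 18.439 (buy CHF at ask) = CHF 17,471,414.72
CHF 17,471,414.72 ÷ 0.70290 (buy CAD at ask) = CAD 24,856,188.25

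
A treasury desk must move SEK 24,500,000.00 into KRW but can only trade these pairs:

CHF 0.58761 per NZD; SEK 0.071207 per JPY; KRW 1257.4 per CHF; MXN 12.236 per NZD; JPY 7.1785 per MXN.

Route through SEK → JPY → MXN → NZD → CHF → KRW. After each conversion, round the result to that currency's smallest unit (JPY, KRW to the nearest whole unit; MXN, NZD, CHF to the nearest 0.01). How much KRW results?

SEK 24,500,000.00 ÷ 0.071207 = JPY 344,067,297
JPY 344,067,297 ÷ 7.1785 = MXN 47,930,249.63
MXN 47,930,249.63 ÷ 12.236 = NZD 3,917,150.18
NZD 3,917,150.18 × 0.58761 = CHF 2,301,756.62
CHF 2,301,756.62 × 1257.4 = KRW 2,894,228,774

KRW 2,894,228,774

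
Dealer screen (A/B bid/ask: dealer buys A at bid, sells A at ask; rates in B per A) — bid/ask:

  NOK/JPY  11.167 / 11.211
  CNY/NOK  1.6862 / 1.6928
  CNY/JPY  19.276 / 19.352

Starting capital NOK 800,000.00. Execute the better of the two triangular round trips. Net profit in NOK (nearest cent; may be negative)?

Best loop NOK → CNY → JPY → NOK:
NOK 800,000.00 ÷ 1.6928 (buy CNY at ask) = CNY 472,589.79
CNY 472,589.79 × 19.276 (sell CNY at bid) = JPY 9,109,641
JPY 9,109,641 ÷ 11.211 (buy NOK at ask) = NOK 812,562.74

Net profit: NOK 12,562.74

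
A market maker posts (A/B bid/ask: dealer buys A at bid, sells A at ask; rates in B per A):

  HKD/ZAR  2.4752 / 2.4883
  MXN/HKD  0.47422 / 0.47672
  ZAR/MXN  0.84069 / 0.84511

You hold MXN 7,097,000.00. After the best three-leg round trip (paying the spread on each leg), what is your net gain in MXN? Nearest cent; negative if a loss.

Best loop MXN → ZAR → HKD → MXN:
MXN 7,097,000.00 ÷ 0.84511 (buy ZAR at ask) = ZAR 8,397,723.37
ZAR 8,397,723.37 ÷ 2.4883 (buy HKD at ask) = HKD 3,374,883.81
HKD 3,374,883.81 ÷ 0.47672 (buy MXN at ask) = MXN 7,079,383.72

Net result: MXN -17,616.28 (no profitable arbitrage after spreads)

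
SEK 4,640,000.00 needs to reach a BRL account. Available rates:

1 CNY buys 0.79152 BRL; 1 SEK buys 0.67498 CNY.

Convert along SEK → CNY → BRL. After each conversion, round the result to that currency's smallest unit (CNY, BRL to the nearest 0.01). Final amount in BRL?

BRL 2,478,967.19

SEK 4,640,000.00 × 0.67498 = CNY 3,131,907.20
CNY 3,131,907.20 × 0.79152 = BRL 2,478,967.19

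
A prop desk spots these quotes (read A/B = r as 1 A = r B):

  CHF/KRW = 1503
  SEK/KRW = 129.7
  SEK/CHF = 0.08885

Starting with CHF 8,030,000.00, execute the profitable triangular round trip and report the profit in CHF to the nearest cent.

Profit: CHF 237,838.45

Profitable loop is CHF → KRW → SEK → CHF:
CHF 8,030,000.00 × 1503 = KRW 12,069,090,000
KRW 12,069,090,000 ÷ 129.7 = SEK 93,053,893.60
SEK 93,053,893.60 × 0.08885 = CHF 8,267,838.45
Profit = CHF 8,267,838.45 − CHF 8,030,000.00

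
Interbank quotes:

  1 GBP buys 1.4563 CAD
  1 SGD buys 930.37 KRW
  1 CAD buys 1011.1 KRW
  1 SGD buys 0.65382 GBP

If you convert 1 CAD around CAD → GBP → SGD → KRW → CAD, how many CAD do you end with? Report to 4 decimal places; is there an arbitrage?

0.9664 (arbitrage exists)

Around CAD → GBP → SGD → KRW → CAD: 1 ÷ 1.4563 ÷ 0.65382 × 930.37 ÷ 1011.1 = 0.966390
Product < 1; profitable direction is CAD → KRW → SGD → GBP → CAD.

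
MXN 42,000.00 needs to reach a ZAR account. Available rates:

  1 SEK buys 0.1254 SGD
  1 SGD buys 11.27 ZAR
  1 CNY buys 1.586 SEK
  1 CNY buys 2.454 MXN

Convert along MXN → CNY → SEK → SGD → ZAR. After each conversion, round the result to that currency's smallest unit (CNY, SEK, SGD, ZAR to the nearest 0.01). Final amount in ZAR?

MXN 42,000.00 ÷ 2.454 = CNY 17,114.91
CNY 17,114.91 × 1.586 = SEK 27,144.25
SEK 27,144.25 × 0.1254 = SGD 3,403.89
SGD 3,403.89 × 11.27 = ZAR 38,361.84

ZAR 38,361.84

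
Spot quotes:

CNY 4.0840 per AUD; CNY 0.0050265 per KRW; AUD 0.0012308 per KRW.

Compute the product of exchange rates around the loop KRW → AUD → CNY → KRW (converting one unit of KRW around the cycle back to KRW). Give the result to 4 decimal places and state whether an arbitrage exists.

1.0000 (no arbitrage)

Around KRW → AUD → CNY → KRW: 1 × 0.0012308 × 4.0840 ÷ 0.0050265 = 1.000017
Product ≈ 1 (deviation 0.002%, within rounding noise).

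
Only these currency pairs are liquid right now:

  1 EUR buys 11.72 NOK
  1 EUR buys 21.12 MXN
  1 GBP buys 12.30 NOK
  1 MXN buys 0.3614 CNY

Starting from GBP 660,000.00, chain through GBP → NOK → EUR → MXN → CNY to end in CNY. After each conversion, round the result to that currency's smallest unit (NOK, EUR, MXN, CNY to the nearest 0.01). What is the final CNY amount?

GBP 660,000.00 × 12.30 = NOK 8,118,000.00
NOK 8,118,000.00 ÷ 11.72 = EUR 692,662.12
EUR 692,662.12 × 21.12 = MXN 14,629,023.97
MXN 14,629,023.97 × 0.3614 = CNY 5,286,929.26

CNY 5,286,929.26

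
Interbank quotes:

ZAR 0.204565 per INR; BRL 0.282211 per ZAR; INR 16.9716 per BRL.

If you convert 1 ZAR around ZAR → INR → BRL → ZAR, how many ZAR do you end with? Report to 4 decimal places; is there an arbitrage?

Around ZAR → INR → BRL → ZAR: 1 ÷ 0.204565 ÷ 16.9716 ÷ 0.282211 = 1.020638
Product > 1; profitable direction is ZAR → INR → BRL → ZAR.

1.0206 (arbitrage exists)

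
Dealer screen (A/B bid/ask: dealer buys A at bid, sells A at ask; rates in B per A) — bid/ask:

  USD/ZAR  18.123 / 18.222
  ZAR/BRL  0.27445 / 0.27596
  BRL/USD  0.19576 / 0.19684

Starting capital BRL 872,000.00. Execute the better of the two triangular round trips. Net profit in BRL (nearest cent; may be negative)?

Net profit: BRL 8,969.66

Best loop BRL → ZAR → USD → BRL:
BRL 872,000.00 ÷ 0.27596 (buy ZAR at ask) = ZAR 3,159,878.24
ZAR 3,159,878.24 ÷ 18.222 (buy USD at ask) = USD 173,410.07
USD 173,410.07 ÷ 0.19684 (buy BRL at ask) = BRL 880,969.66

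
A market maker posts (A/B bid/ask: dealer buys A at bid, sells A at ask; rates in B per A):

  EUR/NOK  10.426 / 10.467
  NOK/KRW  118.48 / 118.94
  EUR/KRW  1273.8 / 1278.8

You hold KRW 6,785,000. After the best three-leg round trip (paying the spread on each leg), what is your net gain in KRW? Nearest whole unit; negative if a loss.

Best loop KRW → NOK → EUR → KRW:
KRW 6,785,000 ÷ 118.94 (buy NOK at ask) = NOK 57,045.57
NOK 57,045.57 ÷ 10.467 (buy EUR at ask) = EUR 5,450.04
EUR 5,450.04 × 1273.8 (sell EUR at bid) = KRW 6,942,261

Net profit: KRW 157,261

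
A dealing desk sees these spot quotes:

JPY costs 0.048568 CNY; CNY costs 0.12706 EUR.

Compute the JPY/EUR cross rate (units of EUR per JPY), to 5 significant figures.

JPY/EUR = 0.0061711

1 JPY × 0.048568 = 0.048568 CNY
0.048568 CNY × 0.12706 = 0.00617105 EUR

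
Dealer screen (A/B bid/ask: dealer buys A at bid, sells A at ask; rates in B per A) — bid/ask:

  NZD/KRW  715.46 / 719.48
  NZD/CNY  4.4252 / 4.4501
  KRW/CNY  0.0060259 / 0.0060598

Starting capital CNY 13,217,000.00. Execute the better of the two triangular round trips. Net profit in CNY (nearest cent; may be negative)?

Best loop CNY → KRW → NZD → CNY:
CNY 13,217,000.00 ÷ 0.0060598 (buy KRW at ask) = KRW 2,181,095,086
KRW 2,181,095,086 ÷ 719.48 (buy NZD at ask) = NZD 3,031,488.14
NZD 3,031,488.14 × 4.4252 (sell NZD at bid) = CNY 13,414,941.31

Net profit: CNY 197,941.31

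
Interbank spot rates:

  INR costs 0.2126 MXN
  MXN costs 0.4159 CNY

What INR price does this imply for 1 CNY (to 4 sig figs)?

CNY/INR = 11.31

1 CNY ÷ 0.4159 = 2.40442 MXN
2.40442 MXN ÷ 0.2126 = 11.3096 INR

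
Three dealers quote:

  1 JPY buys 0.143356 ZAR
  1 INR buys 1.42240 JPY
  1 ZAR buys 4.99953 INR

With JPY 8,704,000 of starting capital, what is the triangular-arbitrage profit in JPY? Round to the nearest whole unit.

Profit: JPY 169,311

Profitable loop is JPY → ZAR → INR → JPY:
JPY 8,704,000 × 0.143356 = ZAR 1,247,770.62
ZAR 1,247,770.62 × 4.99953 = INR 6,238,266.67
INR 6,238,266.67 × 1.42240 = JPY 8,873,311
Profit = JPY 8,873,311 − JPY 8,704,000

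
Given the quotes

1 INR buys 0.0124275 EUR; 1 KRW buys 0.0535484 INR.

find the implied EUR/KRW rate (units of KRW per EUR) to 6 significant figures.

EUR/KRW = 1502.69

1 EUR ÷ 0.0124275 = 80.4667 INR
80.4667 INR ÷ 0.0535484 = 1502.69 KRW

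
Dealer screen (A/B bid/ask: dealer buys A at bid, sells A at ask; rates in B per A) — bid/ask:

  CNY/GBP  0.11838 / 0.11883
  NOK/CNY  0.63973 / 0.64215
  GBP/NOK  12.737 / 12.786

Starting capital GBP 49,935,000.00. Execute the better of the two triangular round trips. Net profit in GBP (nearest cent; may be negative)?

Net profit: GBP 1,245,882.51

Best loop GBP → CNY → NOK → GBP:
GBP 49,935,000.00 ÷ 0.11883 (buy CNY at ask) = CNY 420,222,166.12
CNY 420,222,166.12 ÷ 0.64215 (buy NOK at ask) = NOK 654,398,763.72
NOK 654,398,763.72 ÷ 12.786 (buy GBP at ask) = GBP 51,180,882.51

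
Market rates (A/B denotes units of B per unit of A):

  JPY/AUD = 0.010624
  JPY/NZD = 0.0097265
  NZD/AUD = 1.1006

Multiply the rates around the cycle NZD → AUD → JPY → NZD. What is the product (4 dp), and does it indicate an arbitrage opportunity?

1.0076 (arbitrage exists)

Around NZD → AUD → JPY → NZD: 1 × 1.1006 ÷ 0.010624 × 0.0097265 = 1.007623
Product > 1; profitable direction is NZD → AUD → JPY → NZD.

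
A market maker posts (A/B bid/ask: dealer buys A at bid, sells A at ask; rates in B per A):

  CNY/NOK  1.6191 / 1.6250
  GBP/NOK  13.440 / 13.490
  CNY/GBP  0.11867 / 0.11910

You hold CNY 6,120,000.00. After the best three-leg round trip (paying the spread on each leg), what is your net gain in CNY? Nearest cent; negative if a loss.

Net profit: CNY 47,389.60

Best loop CNY → NOK → GBP → CNY:
CNY 6,120,000.00 × 1.6191 (sell CNY at bid) = NOK 9,908,892.00
NOK 9,908,892.00 ÷ 13.490 (buy GBP at ask) = GBP 734,536.10
GBP 734,536.10 ÷ 0.11910 (buy CNY at ask) = CNY 6,167,389.60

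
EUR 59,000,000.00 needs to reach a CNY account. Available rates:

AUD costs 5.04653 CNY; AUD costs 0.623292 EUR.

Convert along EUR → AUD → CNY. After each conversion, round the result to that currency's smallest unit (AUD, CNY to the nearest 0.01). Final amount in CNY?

EUR 59,000,000.00 ÷ 0.623292 = AUD 94,658,683.25
AUD 94,658,683.25 × 5.04653 = CNY 477,697,884.78

CNY 477,697,884.78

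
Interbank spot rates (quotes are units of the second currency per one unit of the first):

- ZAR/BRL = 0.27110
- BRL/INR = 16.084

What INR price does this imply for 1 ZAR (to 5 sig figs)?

1 ZAR × 0.27110 = 0.2711 BRL
0.2711 BRL × 16.084 = 4.36037 INR

ZAR/INR = 4.3604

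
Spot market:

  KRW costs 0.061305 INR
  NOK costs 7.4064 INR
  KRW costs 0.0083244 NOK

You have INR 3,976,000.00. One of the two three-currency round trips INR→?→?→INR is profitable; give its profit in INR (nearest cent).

Profit: INR 22,624.13

Profitable loop is INR → KRW → NOK → INR:
INR 3,976,000.00 ÷ 0.061305 = KRW 64,856,048
KRW 64,856,048 × 0.0083244 = NOK 539,887.68
NOK 539,887.68 × 7.4064 = INR 3,998,624.13
Profit = INR 3,998,624.13 − INR 3,976,000.00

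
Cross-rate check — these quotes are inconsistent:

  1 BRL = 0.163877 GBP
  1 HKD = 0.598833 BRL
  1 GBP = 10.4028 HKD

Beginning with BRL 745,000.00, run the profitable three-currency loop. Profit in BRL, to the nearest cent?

Profitable loop is BRL → GBP → HKD → BRL:
BRL 745,000.00 × 0.163877 = GBP 122,088.36
GBP 122,088.36 × 10.4028 = HKD 1,270,060.84
HKD 1,270,060.84 × 0.598833 = BRL 760,554.35
Profit = BRL 760,554.35 − BRL 745,000.00

Profit: BRL 15,554.35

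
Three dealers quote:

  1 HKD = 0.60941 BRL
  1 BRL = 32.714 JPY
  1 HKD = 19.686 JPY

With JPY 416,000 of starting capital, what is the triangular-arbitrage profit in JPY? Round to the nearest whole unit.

Profitable loop is JPY → HKD → BRL → JPY:
JPY 416,000 ÷ 19.686 = HKD 21,131.77
HKD 21,131.77 × 0.60941 = BRL 12,877.91
BRL 12,877.91 × 32.714 = JPY 421,288
Profit = JPY 421,288 − JPY 416,000

Profit: JPY 5,288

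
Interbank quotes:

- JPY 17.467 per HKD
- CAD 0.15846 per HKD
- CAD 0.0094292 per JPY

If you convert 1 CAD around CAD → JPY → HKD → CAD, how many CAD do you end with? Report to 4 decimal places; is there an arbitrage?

Around CAD → JPY → HKD → CAD: 1 ÷ 0.0094292 ÷ 17.467 × 0.15846 = 0.962114
Product < 1; profitable direction is CAD → HKD → JPY → CAD.

0.9621 (arbitrage exists)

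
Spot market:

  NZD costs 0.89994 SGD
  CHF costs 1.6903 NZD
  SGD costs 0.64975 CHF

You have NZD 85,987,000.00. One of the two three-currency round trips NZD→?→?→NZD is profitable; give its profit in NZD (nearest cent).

Profitable loop is NZD → CHF → SGD → NZD:
NZD 85,987,000.00 ÷ 1.6903 = CHF 50,870,851.33
CHF 50,870,851.33 ÷ 0.64975 = SGD 78,292,960.87
SGD 78,292,960.87 ÷ 0.89994 = NZD 86,997,978.61
Profit = NZD 86,997,978.61 − NZD 85,987,000.00

Profit: NZD 1,010,978.61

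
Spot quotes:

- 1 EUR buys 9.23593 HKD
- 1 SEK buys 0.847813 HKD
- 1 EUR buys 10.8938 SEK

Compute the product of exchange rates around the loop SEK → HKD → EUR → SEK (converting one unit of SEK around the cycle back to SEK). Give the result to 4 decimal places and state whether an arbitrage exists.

1.0000 (no arbitrage)

Around SEK → HKD → EUR → SEK: 1 × 0.847813 ÷ 9.23593 × 10.8938 = 0.999997
Product ≈ 1 (deviation 0.000%, within rounding noise).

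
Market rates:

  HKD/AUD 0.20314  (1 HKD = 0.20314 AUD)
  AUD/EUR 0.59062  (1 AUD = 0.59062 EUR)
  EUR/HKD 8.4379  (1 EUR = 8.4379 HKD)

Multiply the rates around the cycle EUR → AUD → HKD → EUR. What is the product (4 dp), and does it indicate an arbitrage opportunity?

0.9878 (arbitrage exists)

Around EUR → AUD → HKD → EUR: 1 ÷ 0.59062 ÷ 0.20314 ÷ 8.4379 = 0.987784
Product < 1; profitable direction is EUR → HKD → AUD → EUR.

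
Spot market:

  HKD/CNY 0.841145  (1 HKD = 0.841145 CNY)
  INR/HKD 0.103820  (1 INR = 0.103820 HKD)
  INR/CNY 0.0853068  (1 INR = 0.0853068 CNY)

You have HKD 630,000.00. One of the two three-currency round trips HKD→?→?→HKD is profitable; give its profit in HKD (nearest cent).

Profit: HKD 14,924.37

Profitable loop is HKD → CNY → INR → HKD:
HKD 630,000.00 × 0.841145 = CNY 529,921.35
CNY 529,921.35 ÷ 0.0853068 = INR 6,211,947.35
INR 6,211,947.35 × 0.103820 = HKD 644,924.37
Profit = HKD 644,924.37 − HKD 630,000.00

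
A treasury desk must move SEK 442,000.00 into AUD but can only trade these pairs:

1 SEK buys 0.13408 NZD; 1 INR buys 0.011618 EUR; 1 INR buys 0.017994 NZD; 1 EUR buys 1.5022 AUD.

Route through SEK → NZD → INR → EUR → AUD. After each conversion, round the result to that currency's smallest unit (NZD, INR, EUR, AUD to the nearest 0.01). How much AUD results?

AUD 57,480.12

SEK 442,000.00 × 0.13408 = NZD 59,263.36
NZD 59,263.36 ÷ 0.017994 = INR 3,293,506.72
INR 3,293,506.72 × 0.011618 = EUR 38,263.96
EUR 38,263.96 × 1.5022 = AUD 57,480.12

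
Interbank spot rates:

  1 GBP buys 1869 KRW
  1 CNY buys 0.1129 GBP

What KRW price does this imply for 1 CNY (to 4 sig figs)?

CNY/KRW = 211.0

1 CNY × 0.1129 = 0.1129 GBP
0.1129 GBP × 1869 = 211.01 KRW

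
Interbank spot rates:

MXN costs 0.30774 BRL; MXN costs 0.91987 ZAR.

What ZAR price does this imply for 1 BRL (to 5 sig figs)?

1 BRL ÷ 0.30774 = 3.2495 MXN
3.2495 MXN × 0.91987 = 2.98911 ZAR

BRL/ZAR = 2.9891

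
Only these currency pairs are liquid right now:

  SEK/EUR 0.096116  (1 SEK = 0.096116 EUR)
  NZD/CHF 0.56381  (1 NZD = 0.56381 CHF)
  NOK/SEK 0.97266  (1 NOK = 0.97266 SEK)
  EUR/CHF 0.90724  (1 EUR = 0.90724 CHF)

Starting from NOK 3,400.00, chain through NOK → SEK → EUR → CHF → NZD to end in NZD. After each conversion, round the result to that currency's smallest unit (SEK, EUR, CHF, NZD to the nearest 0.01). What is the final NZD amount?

NZD 511.48

NOK 3,400.00 × 0.97266 = SEK 3,307.04
SEK 3,307.04 × 0.096116 = EUR 317.86
EUR 317.86 × 0.90724 = CHF 288.38
CHF 288.38 ÷ 0.56381 = NZD 511.48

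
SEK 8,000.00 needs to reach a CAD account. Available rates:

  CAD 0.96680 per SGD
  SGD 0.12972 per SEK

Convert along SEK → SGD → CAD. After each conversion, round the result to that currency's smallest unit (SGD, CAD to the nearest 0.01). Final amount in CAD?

CAD 1,003.31

SEK 8,000.00 × 0.12972 = SGD 1,037.76
SGD 1,037.76 × 0.96680 = CAD 1,003.31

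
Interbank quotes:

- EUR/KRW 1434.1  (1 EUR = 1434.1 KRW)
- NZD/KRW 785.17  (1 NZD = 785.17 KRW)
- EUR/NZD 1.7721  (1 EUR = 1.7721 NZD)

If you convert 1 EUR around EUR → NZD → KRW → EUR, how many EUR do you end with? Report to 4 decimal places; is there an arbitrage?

0.9702 (arbitrage exists)

Around EUR → NZD → KRW → EUR: 1 × 1.7721 × 785.17 ÷ 1434.1 = 0.970225
Product < 1; profitable direction is EUR → KRW → NZD → EUR.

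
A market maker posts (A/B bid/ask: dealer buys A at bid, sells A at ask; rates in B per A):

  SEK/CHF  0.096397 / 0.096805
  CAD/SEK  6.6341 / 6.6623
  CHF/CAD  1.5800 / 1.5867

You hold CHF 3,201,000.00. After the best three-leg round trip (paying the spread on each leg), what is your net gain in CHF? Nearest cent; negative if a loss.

Best loop CHF → CAD → SEK → CHF:
CHF 3,201,000.00 × 1.5800 (sell CHF at bid) = CAD 5,057,580.00
CAD 5,057,580.00 × 6.6341 (sell CAD at bid) = SEK 33,552,491.48
SEK 33,552,491.48 × 0.096397 (sell SEK at bid) = CHF 3,234,359.52

Net profit: CHF 33,359.52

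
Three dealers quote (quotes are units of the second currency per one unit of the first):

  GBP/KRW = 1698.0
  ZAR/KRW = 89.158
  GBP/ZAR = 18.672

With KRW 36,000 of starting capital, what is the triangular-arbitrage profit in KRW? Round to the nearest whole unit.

Profit: KRW 719

Profitable loop is KRW → ZAR → GBP → KRW:
KRW 36,000 ÷ 89.158 = ZAR 403.78
ZAR 403.78 ÷ 18.672 = GBP 21.62
GBP 21.62 × 1698.0 = KRW 36,719
Profit = KRW 36,719 − KRW 36,000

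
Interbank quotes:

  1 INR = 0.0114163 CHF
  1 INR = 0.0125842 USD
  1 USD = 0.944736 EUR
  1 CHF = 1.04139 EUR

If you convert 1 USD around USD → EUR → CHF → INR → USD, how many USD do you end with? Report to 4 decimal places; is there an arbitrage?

Around USD → EUR → CHF → INR → USD: 1 × 0.944736 ÷ 1.04139 ÷ 0.0114163 × 0.0125842 = 0.999994
Product ≈ 1 (deviation 0.001%, within rounding noise).

1.0000 (no arbitrage)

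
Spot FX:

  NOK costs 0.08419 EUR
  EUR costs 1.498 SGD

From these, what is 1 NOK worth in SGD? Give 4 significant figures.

1 NOK × 0.08419 = 0.08419 EUR
0.08419 EUR × 1.498 = 0.126117 SGD

NOK/SGD = 0.1261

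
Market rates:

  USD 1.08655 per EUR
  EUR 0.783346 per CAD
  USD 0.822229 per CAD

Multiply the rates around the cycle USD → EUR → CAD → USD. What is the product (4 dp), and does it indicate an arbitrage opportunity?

Around USD → EUR → CAD → USD: 1 ÷ 1.08655 ÷ 0.783346 × 0.822229 = 0.966027
Product < 1; profitable direction is USD → CAD → EUR → USD.

0.9660 (arbitrage exists)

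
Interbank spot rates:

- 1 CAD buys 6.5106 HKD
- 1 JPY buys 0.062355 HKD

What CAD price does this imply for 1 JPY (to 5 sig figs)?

1 JPY × 0.062355 = 0.062355 HKD
0.062355 HKD ÷ 6.5106 = 0.00957746 CAD

JPY/CAD = 0.0095775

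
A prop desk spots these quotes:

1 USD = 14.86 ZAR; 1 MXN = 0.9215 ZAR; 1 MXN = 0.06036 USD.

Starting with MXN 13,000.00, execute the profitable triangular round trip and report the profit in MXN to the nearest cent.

Profitable loop is MXN → ZAR → USD → MXN:
MXN 13,000.00 × 0.9215 = ZAR 11,979.50
ZAR 11,979.50 ÷ 14.86 = USD 806.16
USD 806.16 ÷ 0.06036 = MXN 13,355.82
Profit = MXN 13,355.82 − MXN 13,000.00

Profit: MXN 355.82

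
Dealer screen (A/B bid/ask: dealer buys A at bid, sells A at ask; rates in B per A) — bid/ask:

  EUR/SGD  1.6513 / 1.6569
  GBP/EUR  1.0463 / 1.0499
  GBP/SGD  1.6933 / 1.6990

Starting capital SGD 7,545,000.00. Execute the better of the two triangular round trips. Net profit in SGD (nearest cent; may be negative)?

Net profit: SGD 127,697.42

Best loop SGD → GBP → EUR → SGD:
SGD 7,545,000.00 ÷ 1.6990 (buy GBP at ask) = GBP 4,440,847.56
GBP 4,440,847.56 × 1.0463 (sell GBP at bid) = EUR 4,646,458.80
EUR 4,646,458.80 × 1.6513 (sell EUR at bid) = SGD 7,672,697.42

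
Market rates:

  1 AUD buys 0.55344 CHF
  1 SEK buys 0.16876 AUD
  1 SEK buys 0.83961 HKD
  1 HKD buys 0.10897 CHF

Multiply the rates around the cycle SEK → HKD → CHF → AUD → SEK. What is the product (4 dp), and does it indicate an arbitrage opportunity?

0.9796 (arbitrage exists)

Around SEK → HKD → CHF → AUD → SEK: 1 × 0.83961 × 0.10897 ÷ 0.55344 ÷ 0.16876 = 0.979590
Product < 1; profitable direction is SEK → AUD → CHF → HKD → SEK.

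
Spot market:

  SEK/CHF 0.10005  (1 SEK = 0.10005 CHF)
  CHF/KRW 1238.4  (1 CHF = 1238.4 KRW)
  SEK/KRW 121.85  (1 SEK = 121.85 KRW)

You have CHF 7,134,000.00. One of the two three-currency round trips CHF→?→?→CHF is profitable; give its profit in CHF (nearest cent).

Profitable loop is CHF → KRW → SEK → CHF:
CHF 7,134,000.00 × 1238.4 = KRW 8,834,745,600
KRW 8,834,745,600 ÷ 121.85 = SEK 72,505,093.15
SEK 72,505,093.15 × 0.10005 = CHF 7,254,134.57
Profit = CHF 7,254,134.57 − CHF 7,134,000.00

Profit: CHF 120,134.57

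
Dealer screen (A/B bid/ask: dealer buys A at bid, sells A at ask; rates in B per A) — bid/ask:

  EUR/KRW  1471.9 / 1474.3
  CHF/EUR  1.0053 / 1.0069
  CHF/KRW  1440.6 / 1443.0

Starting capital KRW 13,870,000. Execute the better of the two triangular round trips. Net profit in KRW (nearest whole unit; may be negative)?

Net profit: KRW 352,768

Best loop KRW → CHF → EUR → KRW:
KRW 13,870,000 ÷ 1443.0 (buy CHF at ask) = CHF 9,611.92
CHF 9,611.92 × 1.0053 (sell CHF at bid) = EUR 9,662.86
EUR 9,662.86 × 1471.9 (sell EUR at bid) = KRW 14,222,768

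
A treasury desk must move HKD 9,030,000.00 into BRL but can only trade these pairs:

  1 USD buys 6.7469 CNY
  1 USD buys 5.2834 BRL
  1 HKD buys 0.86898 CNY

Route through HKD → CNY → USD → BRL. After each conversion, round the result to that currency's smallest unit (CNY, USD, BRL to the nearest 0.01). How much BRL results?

HKD 9,030,000.00 × 0.86898 = CNY 7,846,889.40
CNY 7,846,889.40 ÷ 6.7469 = USD 1,163,036.27
USD 1,163,036.27 × 5.2834 = BRL 6,144,785.83

BRL 6,144,785.83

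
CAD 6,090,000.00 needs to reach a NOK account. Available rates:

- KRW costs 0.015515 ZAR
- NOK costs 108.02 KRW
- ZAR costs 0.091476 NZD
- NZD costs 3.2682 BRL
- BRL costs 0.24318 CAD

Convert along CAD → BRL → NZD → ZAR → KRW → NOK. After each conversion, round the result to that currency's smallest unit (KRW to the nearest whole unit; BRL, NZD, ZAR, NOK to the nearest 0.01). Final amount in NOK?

CAD 6,090,000.00 ÷ 0.24318 = BRL 25,043,177.89
BRL 25,043,177.89 ÷ 3.2682 = NZD 7,662,682.18
NZD 7,662,682.18 ÷ 0.091476 = ZAR 83,767,132.14
ZAR 83,767,132.14 ÷ 0.015515 = KRW 5,399,106,164
KRW 5,399,106,164 ÷ 108.02 = NOK 49,982,467.73

NOK 49,982,467.73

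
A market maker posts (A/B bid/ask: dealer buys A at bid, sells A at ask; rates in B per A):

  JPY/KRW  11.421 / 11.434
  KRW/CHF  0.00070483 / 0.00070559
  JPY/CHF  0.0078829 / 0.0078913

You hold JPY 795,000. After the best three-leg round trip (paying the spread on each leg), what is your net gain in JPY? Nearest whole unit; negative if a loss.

Best loop JPY → KRW → CHF → JPY:
JPY 795,000 × 11.421 (sell JPY at bid) = KRW 9,079,695
KRW 9,079,695 × 0.00070483 (sell KRW at bid) = CHF 6,399.64
CHF 6,399.64 ÷ 0.0078913 (buy JPY at ask) = JPY 810,974

Net profit: JPY 15,974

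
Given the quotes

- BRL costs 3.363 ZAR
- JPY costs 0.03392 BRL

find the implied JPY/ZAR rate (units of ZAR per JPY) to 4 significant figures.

JPY/ZAR = 0.1141

1 JPY × 0.03392 = 0.03392 BRL
0.03392 BRL × 3.363 = 0.114073 ZAR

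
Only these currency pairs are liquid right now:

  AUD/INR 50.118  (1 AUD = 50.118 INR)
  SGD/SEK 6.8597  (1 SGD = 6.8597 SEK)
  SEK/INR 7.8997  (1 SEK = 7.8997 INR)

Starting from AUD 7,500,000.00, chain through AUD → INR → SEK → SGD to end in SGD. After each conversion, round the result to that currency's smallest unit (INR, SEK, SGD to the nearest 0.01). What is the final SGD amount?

AUD 7,500,000.00 × 50.118 = INR 375,885,000.00
INR 375,885,000.00 ÷ 7.8997 = SEK 47,582,186.67
SEK 47,582,186.67 ÷ 6.8597 = SGD 6,936,482.16

SGD 6,936,482.16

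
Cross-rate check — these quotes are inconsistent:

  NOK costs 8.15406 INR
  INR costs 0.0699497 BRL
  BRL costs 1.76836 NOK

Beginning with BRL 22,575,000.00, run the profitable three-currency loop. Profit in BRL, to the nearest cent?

Profit: BRL 194,746.77

Profitable loop is BRL → NOK → INR → BRL:
BRL 22,575,000.00 × 1.76836 = NOK 39,920,727.00
NOK 39,920,727.00 × 8.15406 = INR 325,516,003.20
INR 325,516,003.20 × 0.0699497 = BRL 22,769,746.77
Profit = BRL 22,769,746.77 − BRL 22,575,000.00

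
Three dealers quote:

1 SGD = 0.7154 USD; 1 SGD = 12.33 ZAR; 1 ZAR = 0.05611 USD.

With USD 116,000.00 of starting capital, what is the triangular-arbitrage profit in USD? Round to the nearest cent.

Profit: USD 3,950.92

Profitable loop is USD → ZAR → SGD → USD:
USD 116,000.00 ÷ 0.05611 = ZAR 2,067,367.67
ZAR 2,067,367.67 ÷ 12.33 = SGD 167,669.72
SGD 167,669.72 × 0.7154 = USD 119,950.92
Profit = USD 119,950.92 − USD 116,000.00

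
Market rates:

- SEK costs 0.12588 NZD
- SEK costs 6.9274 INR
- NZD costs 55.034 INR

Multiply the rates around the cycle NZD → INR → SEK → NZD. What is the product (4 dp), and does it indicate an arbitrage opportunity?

1.0000 (no arbitrage)

Around NZD → INR → SEK → NZD: 1 × 55.034 ÷ 6.9274 × 0.12588 = 1.000040
Product ≈ 1 (deviation 0.004%, within rounding noise).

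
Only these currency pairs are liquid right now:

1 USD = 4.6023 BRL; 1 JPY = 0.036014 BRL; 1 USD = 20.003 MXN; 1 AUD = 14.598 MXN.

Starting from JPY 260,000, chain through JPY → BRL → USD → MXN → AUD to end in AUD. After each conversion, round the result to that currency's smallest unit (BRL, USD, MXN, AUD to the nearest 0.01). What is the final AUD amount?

AUD 2,787.87

JPY 260,000 × 0.036014 = BRL 9,363.64
BRL 9,363.64 ÷ 4.6023 = USD 2,034.56
USD 2,034.56 × 20.003 = MXN 40,697.30
MXN 40,697.30 ÷ 14.598 = AUD 2,787.87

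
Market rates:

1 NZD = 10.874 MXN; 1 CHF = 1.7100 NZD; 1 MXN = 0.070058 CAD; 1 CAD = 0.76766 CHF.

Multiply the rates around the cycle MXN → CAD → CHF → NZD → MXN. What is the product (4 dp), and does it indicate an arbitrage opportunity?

1.0000 (no arbitrage)

Around MXN → CAD → CHF → NZD → MXN: 1 × 0.070058 × 0.76766 × 1.7100 × 10.874 = 1.000028
Product ≈ 1 (deviation 0.003%, within rounding noise).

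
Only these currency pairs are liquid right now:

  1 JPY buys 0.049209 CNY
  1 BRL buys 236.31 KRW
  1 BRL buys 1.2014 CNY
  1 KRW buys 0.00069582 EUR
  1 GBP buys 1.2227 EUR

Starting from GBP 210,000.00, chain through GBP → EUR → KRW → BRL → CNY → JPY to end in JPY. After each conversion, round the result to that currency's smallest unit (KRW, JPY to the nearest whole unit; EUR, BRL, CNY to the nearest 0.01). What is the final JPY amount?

GBP 210,000.00 × 1.2227 = EUR 256,767.00
EUR 256,767.00 ÷ 0.00069582 = KRW 369,013,538
KRW 369,013,538 ÷ 236.31 = BRL 1,561,565.48
BRL 1,561,565.48 × 1.2014 = CNY 1,876,064.77
CNY 1,876,064.77 ÷ 0.049209 = JPY 38,124,424

JPY 38,124,424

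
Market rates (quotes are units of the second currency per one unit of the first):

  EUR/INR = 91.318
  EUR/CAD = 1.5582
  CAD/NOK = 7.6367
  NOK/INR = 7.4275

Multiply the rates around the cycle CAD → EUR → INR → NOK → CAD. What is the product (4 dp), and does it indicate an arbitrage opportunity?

1.0332 (arbitrage exists)

Around CAD → EUR → INR → NOK → CAD: 1 ÷ 1.5582 × 91.318 ÷ 7.4275 ÷ 7.6367 = 1.033201
Product > 1; profitable direction is CAD → EUR → INR → NOK → CAD.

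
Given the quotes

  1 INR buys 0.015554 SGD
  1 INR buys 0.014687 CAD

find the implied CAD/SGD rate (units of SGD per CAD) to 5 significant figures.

1 CAD ÷ 0.014687 = 68.0874 INR
68.0874 INR × 0.015554 = 1.05903 SGD

CAD/SGD = 1.0590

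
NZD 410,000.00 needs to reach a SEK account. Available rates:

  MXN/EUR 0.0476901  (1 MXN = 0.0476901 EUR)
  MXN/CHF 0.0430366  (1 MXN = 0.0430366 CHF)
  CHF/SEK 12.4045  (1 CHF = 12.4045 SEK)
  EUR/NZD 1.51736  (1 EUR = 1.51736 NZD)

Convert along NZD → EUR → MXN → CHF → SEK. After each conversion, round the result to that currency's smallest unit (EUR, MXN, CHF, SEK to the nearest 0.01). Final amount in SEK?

NZD 410,000.00 ÷ 1.51736 = EUR 270,206.15
EUR 270,206.15 ÷ 0.0476901 = MXN 5,665,875.10
MXN 5,665,875.10 × 0.0430366 = CHF 243,840.00
CHF 243,840.00 × 12.4045 = SEK 3,024,713.28

SEK 3,024,713.28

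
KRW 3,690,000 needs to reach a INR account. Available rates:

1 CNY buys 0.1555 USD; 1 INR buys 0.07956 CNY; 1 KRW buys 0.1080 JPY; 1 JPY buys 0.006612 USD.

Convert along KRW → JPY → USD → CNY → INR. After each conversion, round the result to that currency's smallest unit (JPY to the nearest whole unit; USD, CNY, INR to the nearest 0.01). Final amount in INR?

KRW 3,690,000 × 0.1080 = JPY 398,520
JPY 398,520 × 0.006612 = USD 2,635.01
USD 2,635.01 ÷ 0.1555 = CNY 16,945.40
CNY 16,945.40 ÷ 0.07956 = INR 212,988.94

INR 212,988.94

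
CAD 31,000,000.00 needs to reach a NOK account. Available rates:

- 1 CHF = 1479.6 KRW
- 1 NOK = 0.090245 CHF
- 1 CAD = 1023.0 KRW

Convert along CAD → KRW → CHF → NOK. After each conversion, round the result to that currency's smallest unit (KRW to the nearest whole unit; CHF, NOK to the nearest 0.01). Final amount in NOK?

NOK 237,503,413.37

CAD 31,000,000.00 × 1023.0 = KRW 31,713,000,000
KRW 31,713,000,000 ÷ 1479.6 = CHF 21,433,495.54
CHF 21,433,495.54 ÷ 0.090245 = NOK 237,503,413.37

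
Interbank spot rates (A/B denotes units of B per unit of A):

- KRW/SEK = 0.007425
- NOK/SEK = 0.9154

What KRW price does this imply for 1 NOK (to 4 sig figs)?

NOK/KRW = 123.3

1 NOK × 0.9154 = 0.9154 SEK
0.9154 SEK ÷ 0.007425 = 123.286 KRW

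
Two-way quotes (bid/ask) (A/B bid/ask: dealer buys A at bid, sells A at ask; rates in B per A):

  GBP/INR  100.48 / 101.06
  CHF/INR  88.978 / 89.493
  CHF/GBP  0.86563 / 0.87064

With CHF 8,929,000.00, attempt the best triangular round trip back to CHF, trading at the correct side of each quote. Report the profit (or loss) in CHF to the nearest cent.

Best loop CHF → INR → GBP → CHF:
CHF 8,929,000.00 × 88.978 (sell CHF at bid) = INR 794,484,562.00
INR 794,484,562.00 ÷ 101.06 (buy GBP at ask) = GBP 7,861,513.58
GBP 7,861,513.58 ÷ 0.87064 (buy CHF at ask) = CHF 9,029,580.05

Net profit: CHF 100,580.05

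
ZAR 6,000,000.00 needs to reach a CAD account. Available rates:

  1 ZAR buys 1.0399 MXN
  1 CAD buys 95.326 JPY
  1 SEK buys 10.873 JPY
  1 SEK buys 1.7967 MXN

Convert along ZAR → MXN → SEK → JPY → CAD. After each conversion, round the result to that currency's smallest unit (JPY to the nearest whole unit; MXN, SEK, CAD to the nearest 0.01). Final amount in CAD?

CAD 396,100.40

ZAR 6,000,000.00 × 1.0399 = MXN 6,239,400.00
MXN 6,239,400.00 ÷ 1.7967 = SEK 3,472,699.95
SEK 3,472,699.95 × 10.873 = JPY 37,758,667
JPY 37,758,667 ÷ 95.326 = CAD 396,100.40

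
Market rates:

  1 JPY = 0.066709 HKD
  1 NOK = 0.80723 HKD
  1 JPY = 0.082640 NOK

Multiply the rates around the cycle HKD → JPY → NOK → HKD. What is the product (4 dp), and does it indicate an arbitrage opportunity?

1.0000 (no arbitrage)

Around HKD → JPY → NOK → HKD: 1 ÷ 0.066709 × 0.082640 × 0.80723 = 1.000007
Product ≈ 1 (deviation 0.001%, within rounding noise).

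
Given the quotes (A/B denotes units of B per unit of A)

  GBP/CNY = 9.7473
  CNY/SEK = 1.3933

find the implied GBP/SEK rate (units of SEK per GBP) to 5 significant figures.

1 GBP × 9.7473 = 9.7473 CNY
9.7473 CNY × 1.3933 = 13.5809 SEK

GBP/SEK = 13.581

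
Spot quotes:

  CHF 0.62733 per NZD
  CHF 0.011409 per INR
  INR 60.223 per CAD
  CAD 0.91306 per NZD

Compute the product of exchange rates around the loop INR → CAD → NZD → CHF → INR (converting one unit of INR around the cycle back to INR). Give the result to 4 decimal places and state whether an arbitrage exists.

1.0000 (no arbitrage)

Around INR → CAD → NZD → CHF → INR: 1 ÷ 60.223 ÷ 0.91306 × 0.62733 ÷ 0.011409 = 0.999970
Product ≈ 1 (deviation 0.003%, within rounding noise).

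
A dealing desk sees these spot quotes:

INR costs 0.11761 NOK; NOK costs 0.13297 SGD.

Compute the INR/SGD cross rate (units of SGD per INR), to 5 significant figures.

INR/SGD = 0.015639

1 INR × 0.11761 = 0.11761 NOK
0.11761 NOK × 0.13297 = 0.0156386 SGD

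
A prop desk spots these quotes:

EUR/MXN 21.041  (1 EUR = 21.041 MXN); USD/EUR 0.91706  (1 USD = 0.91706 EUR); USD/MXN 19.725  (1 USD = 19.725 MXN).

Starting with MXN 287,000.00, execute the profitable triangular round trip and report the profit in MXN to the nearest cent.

Profit: MXN 6,382.89

Profitable loop is MXN → EUR → USD → MXN:
MXN 287,000.00 ÷ 21.041 = EUR 13,640.04
EUR 13,640.04 ÷ 0.91706 = USD 14,873.66
USD 14,873.66 × 19.725 = MXN 293,382.89
Profit = MXN 293,382.89 − MXN 287,000.00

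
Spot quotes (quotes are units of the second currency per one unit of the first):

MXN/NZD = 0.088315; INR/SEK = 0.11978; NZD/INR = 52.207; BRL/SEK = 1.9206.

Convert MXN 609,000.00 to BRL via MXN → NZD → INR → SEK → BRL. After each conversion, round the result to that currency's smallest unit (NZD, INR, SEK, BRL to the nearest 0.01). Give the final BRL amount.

BRL 175,116.85

MXN 609,000.00 × 0.088315 = NZD 53,783.84
NZD 53,783.84 × 52.207 = INR 2,807,892.93
INR 2,807,892.93 × 0.11978 = SEK 336,329.42
SEK 336,329.42 ÷ 1.9206 = BRL 175,116.85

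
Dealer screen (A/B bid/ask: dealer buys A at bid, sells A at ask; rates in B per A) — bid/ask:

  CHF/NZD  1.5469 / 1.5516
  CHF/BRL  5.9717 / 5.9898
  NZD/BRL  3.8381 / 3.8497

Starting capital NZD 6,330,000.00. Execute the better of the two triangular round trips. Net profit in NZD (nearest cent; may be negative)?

Best loop NZD → CHF → BRL → NZD:
NZD 6,330,000.00 ÷ 1.5516 (buy CHF at ask) = CHF 4,079,659.71
CHF 4,079,659.71 × 5.9717 (sell CHF at bid) = BRL 24,362,503.87
BRL 24,362,503.87 ÷ 3.8497 (buy NZD at ask) = NZD 6,328,416.21

Net result: NZD -1,583.79 (no profitable arbitrage after spreads)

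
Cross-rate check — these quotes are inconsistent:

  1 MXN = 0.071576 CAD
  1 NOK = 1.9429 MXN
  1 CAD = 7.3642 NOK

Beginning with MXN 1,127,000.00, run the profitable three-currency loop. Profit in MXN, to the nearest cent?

Profitable loop is MXN → CAD → NOK → MXN:
MXN 1,127,000.00 × 0.071576 = CAD 80,666.15
CAD 80,666.15 × 7.3642 = NOK 594,041.68
NOK 594,041.68 × 1.9429 = MXN 1,154,163.57
Profit = MXN 1,154,163.57 − MXN 1,127,000.00

Profit: MXN 27,163.57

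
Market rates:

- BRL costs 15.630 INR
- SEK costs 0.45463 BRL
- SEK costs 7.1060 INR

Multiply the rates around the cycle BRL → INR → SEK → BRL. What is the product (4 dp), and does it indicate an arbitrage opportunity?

Around BRL → INR → SEK → BRL: 1 × 15.630 ÷ 7.1060 × 0.45463 = 0.999981
Product ≈ 1 (deviation 0.002%, within rounding noise).

1.0000 (no arbitrage)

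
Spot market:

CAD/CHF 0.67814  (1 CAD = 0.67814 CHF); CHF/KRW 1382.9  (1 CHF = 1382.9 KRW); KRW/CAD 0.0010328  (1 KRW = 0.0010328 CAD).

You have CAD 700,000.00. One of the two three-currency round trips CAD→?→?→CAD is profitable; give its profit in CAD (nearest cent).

Profit: CAD 22,722.66

Profitable loop is CAD → KRW → CHF → CAD:
CAD 700,000.00 ÷ 0.0010328 = KRW 677,769,171
KRW 677,769,171 ÷ 1382.9 = CHF 490,107.15
CHF 490,107.15 ÷ 0.67814 = CAD 722,722.66
Profit = CAD 722,722.66 − CAD 700,000.00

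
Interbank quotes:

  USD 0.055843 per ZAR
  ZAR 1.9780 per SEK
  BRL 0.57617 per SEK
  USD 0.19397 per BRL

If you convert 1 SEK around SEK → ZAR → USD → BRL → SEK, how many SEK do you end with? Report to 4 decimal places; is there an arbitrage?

Around SEK → ZAR → USD → BRL → SEK: 1 × 1.9780 × 0.055843 ÷ 0.19397 ÷ 0.57617 = 0.988348
Product < 1; profitable direction is SEK → BRL → USD → ZAR → SEK.

0.9883 (arbitrage exists)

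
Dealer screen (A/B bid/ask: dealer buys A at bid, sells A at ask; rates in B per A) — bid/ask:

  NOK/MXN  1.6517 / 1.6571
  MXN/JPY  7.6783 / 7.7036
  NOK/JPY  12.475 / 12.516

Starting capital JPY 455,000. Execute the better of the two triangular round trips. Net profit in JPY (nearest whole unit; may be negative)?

Net profit: JPY 6,044

Best loop JPY → NOK → MXN → JPY:
JPY 455,000 ÷ 12.516 (buy NOK at ask) = NOK 36,353.47
NOK 36,353.47 × 1.6517 (sell NOK at bid) = MXN 60,045.02
MXN 60,045.02 × 7.6783 (sell MXN at bid) = JPY 461,044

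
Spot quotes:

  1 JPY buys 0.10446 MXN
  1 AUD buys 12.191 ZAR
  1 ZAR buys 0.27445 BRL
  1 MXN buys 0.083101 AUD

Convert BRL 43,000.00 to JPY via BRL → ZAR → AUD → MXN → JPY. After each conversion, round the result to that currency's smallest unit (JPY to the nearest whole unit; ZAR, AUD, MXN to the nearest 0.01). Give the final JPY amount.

JPY 1,480,504

BRL 43,000.00 ÷ 0.27445 = ZAR 156,676.99
ZAR 156,676.99 ÷ 12.191 = AUD 12,851.86
AUD 12,851.86 ÷ 0.083101 = MXN 154,653.49
MXN 154,653.49 ÷ 0.10446 = JPY 1,480,504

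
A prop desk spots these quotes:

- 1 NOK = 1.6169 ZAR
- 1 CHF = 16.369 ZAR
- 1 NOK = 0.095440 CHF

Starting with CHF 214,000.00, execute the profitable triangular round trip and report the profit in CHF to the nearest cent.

Profitable loop is CHF → NOK → ZAR → CHF:
CHF 214,000.00 ÷ 0.095440 = NOK 2,242,246.44
NOK 2,242,246.44 × 1.6169 = ZAR 3,625,488.26
ZAR 3,625,488.26 ÷ 16.369 = CHF 221,485.02
Profit = CHF 221,485.02 − CHF 214,000.00

Profit: CHF 7,485.02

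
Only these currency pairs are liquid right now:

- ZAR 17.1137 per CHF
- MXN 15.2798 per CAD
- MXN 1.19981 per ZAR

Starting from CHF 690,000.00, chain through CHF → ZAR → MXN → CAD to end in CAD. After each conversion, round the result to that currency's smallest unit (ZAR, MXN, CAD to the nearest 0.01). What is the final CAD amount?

CAD 927,230.72

CHF 690,000.00 × 17.1137 = ZAR 11,808,453.00
ZAR 11,808,453.00 × 1.19981 = MXN 14,167,899.99
MXN 14,167,899.99 ÷ 15.2798 = CAD 927,230.72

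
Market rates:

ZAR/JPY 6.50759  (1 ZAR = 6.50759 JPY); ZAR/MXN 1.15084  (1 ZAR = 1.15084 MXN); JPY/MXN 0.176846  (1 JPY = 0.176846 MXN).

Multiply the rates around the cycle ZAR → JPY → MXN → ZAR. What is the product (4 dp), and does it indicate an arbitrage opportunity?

Around ZAR → JPY → MXN → ZAR: 1 × 6.50759 × 0.176846 ÷ 1.15084 = 1.000001
Product ≈ 1 (deviation 0.000%, within rounding noise).

1.0000 (no arbitrage)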